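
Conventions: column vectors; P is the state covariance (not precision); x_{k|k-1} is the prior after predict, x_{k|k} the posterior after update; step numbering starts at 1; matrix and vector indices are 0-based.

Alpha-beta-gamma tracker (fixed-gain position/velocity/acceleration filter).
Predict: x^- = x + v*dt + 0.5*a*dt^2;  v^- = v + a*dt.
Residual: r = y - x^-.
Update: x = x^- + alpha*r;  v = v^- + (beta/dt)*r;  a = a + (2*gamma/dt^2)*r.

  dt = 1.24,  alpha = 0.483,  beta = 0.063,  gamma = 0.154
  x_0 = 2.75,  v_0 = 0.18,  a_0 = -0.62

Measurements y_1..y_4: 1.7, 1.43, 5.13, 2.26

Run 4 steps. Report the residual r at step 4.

resid = 2.4868

step 1: x_pred=2.4965  r=-0.7965  x^+=2.1118  v^+=-0.6293  a^+=-0.7796
step 2: x_pred=0.7322  r=0.6978  x^+=1.0692  v^+=-1.5605  a^+=-0.6398
step 3: x_pred=-1.3576  r=6.4876  x^+=1.7759  v^+=-2.0242  a^+=0.6598
step 4: x_pred=-0.2268  r=2.4868  x^+=0.9743  v^+=-1.0797  a^+=1.1579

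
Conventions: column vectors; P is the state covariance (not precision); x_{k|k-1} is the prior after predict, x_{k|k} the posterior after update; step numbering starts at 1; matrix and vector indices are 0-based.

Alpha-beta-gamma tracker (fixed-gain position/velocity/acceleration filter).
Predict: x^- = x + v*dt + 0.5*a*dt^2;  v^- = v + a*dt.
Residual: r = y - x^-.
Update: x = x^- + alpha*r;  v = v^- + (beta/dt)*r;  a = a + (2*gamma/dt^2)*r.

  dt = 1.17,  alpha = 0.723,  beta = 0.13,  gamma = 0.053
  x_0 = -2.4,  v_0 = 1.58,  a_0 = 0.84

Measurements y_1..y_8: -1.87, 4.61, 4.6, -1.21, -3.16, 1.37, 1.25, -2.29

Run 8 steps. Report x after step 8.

step 1: x_pred=0.0235  r=-1.8935  x^+=-1.3455  v^+=2.3524  a^+=0.6934
step 2: x_pred=1.8814  r=2.7286  x^+=3.8542  v^+=3.4668  a^+=0.9047
step 3: x_pred=8.5296  r=-3.9296  x^+=5.6885  v^+=4.0887  a^+=0.6004
step 4: x_pred=10.8832  r=-12.0932  x^+=2.1398  v^+=3.4474  a^+=-0.3360
step 5: x_pred=5.9433  r=-9.1033  x^+=-0.6384  v^+=2.0428  a^+=-1.0410
step 6: x_pred=1.0392  r=0.3308  x^+=1.2784  v^+=0.8616  a^+=-1.0153
step 7: x_pred=1.5915  r=-0.3415  x^+=1.3446  v^+=-0.3643  a^+=-1.0418
step 8: x_pred=0.2053  r=-2.4953  x^+=-1.5988  v^+=-1.8604  a^+=-1.2350

x_post = -1.5988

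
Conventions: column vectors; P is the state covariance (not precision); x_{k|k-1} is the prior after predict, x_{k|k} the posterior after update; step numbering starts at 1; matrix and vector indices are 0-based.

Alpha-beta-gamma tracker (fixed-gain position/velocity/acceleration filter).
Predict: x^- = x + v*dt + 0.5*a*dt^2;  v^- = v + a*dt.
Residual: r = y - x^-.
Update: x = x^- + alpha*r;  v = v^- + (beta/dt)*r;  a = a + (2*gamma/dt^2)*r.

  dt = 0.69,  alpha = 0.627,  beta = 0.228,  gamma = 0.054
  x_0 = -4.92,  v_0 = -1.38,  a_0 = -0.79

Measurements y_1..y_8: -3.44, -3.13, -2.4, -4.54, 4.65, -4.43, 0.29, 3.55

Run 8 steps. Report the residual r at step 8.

step 1: x_pred=-6.0603  r=2.6203  x^+=-4.4174  v^+=-1.0593  a^+=-0.1956
step 2: x_pred=-5.1948  r=2.0648  x^+=-3.9002  v^+=-0.5120  a^+=0.2728
step 3: x_pred=-4.1885  r=1.7885  x^+=-3.0671  v^+=0.2672  a^+=0.6785
step 4: x_pred=-2.7212  r=-1.8188  x^+=-3.8616  v^+=0.1344  a^+=0.2659
step 5: x_pred=-3.7056  r=8.3556  x^+=1.5334  v^+=3.0788  a^+=2.1613
step 6: x_pred=4.1723  r=-8.6023  x^+=-1.2214  v^+=1.7276  a^+=0.2099
step 7: x_pred=0.0207  r=0.2693  x^+=0.1896  v^+=1.9615  a^+=0.2710
step 8: x_pred=1.6075  r=1.9425  x^+=2.8254  v^+=2.7904  a^+=0.7117

resid = 1.9425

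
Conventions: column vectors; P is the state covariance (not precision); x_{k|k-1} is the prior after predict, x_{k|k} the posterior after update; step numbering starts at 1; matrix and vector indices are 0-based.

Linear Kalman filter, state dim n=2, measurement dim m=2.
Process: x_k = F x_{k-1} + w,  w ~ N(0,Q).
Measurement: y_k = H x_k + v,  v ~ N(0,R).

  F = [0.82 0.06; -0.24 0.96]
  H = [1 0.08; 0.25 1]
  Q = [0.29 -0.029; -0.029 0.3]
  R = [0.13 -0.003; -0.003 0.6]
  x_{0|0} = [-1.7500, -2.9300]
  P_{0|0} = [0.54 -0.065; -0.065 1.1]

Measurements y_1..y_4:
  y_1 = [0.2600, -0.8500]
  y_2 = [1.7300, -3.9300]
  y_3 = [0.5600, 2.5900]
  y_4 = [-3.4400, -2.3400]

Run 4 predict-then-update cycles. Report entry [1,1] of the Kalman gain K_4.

K[1,1] = 0.5040

step 1: x^-=[-1.6108, -2.3928]  P^-=[0.6507 -0.1221; -0.1221 1.3748]  S=[0.7699 0.1451; 0.1451 1.9544]  K=[0.8403 -0.0416; -0.1474 0.6988]  nu=[2.0622, 1.9455]  x^+=[0.0410, -1.3374]  P^+=[0.1138 -0.0560; -0.0560 0.4337]
step 2: x^-=[-0.0466, -1.2938]  P^-=[0.3626 -0.0697; -0.0697 0.7320]  S=[0.4861 0.0752; 0.0752 1.3199]  K=[0.7385 -0.0261; -0.1075 0.5476]  nu=[1.8801, -2.6246]  x^+=[1.4104, -2.9330]  P^+=[0.0995 -0.0428; -0.0428 0.3395]
step 3: x^-=[0.9805, -3.1541]  P^-=[0.3539 -0.0621; -0.0621 0.6384]  S=[0.4781 0.0732; 0.0732 1.2295]  K=[0.7333 -0.0222; -0.1016 0.5127]  nu=[-0.1682, 5.4990]  x^+=[0.7351, -0.3179]  P^+=[0.0986 -0.0402; -0.0402 0.3179]
step 4: x^-=[0.5837, -0.4816]  P^-=[0.3535 -0.0611; -0.0611 0.6172]  S=[0.4777 0.0724; 0.0724 1.2087]  K=[0.7331 -0.0214; -0.1010 0.5040]  nu=[-3.9852, -2.0043]  x^+=[-2.2948, -1.0893]  P^+=[0.0985 -0.0397; -0.0397 0.3126]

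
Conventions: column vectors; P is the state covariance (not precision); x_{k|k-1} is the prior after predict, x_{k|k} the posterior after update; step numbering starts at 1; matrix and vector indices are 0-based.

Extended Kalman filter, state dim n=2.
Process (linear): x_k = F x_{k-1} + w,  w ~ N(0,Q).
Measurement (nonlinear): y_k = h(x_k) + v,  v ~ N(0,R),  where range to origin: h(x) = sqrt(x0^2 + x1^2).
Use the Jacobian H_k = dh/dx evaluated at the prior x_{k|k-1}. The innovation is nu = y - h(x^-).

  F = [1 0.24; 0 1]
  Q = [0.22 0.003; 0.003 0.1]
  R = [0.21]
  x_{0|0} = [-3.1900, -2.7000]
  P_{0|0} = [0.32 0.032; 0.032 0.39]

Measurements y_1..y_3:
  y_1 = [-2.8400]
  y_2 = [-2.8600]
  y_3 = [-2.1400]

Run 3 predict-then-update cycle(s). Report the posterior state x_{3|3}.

step 1: x^-=[-3.8380, -2.7000]  P^-=[0.5778 0.1286; 0.1286 0.4900]  H_jac=[-0.8179 -0.5754]  S=[0.8798]  K=[-0.6213; -0.4400]  nu=[-7.5326]  x^+=[0.8418, 0.6144]  P^+=[0.2382 -0.1119; -0.1119 0.3197]
step 2: x^-=[0.9893, 0.6144]  P^-=[0.4229 -0.0322; -0.0322 0.4197]  H_jac=[0.8495 0.5276]  S=[0.6032]  K=[0.5675; 0.3218]  nu=[-4.0245]  x^+=[-1.2947, -0.6805]  P^+=[0.2287 -0.1423; -0.1423 0.3572]
step 3: x^-=[-1.4580, -0.6805]  P^-=[0.4009 -0.0536; -0.0536 0.4572]  H_jac=[-0.9062 -0.4229]  S=[0.5799]  K=[-0.5874; -0.2497]  nu=[-3.7490]  x^+=[0.7442, 0.2557]  P^+=[0.2008 -0.1387; -0.1387 0.4211]

x_post = [0.7442, 0.2557]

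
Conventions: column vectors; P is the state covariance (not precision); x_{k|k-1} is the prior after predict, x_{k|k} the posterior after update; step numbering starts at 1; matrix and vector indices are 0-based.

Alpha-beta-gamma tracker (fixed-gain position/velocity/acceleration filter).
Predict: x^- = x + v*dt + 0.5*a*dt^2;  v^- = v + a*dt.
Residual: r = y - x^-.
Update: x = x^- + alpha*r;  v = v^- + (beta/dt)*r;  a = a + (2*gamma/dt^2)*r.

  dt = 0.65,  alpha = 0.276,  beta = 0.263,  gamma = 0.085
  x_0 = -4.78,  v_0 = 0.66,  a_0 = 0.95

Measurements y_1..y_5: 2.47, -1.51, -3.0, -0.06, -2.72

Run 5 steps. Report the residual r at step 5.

step 1: x_pred=-4.1503  r=6.6203  x^+=-2.3231  v^+=3.9562  a^+=3.6138
step 2: x_pred=1.0118  r=-2.5218  x^+=0.3158  v^+=5.2848  a^+=2.5991
step 3: x_pred=4.3000  r=-7.3000  x^+=2.2852  v^+=4.0205  a^+=-0.3382
step 4: x_pred=4.8271  r=-4.8871  x^+=3.4782  v^+=1.8233  a^+=-2.3046
step 5: x_pred=4.1766  r=-6.8966  x^+=2.2731  v^+=-2.4651  a^+=-5.0795

resid = -6.8966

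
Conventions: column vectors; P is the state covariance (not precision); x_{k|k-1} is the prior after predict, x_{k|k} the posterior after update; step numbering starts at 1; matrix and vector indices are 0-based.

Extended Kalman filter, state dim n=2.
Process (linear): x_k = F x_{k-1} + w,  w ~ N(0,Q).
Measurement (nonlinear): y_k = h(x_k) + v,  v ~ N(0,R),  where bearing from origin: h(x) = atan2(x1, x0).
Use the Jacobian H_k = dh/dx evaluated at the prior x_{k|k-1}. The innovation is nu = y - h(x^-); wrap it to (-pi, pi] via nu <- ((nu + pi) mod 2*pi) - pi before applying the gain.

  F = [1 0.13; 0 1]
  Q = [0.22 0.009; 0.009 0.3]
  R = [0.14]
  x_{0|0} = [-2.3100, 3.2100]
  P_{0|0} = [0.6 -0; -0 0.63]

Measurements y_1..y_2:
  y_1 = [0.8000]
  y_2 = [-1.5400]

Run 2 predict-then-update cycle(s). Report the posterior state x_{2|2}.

x_post = [3.3155, 4.4593]

step 1: x^-=[-1.8927, 3.2100]  P^-=[0.8306 0.0909; 0.0909 0.9300]  H_jac=[-0.2312 -0.1363]  S=[0.2074]  K=[-0.9856; -0.7125]  nu=[-1.3036]  x^+=[-0.6079, 4.1388]  P^+=[0.6292 -0.0547; -0.0547 0.8247]
step 2: x^-=[-0.0699, 4.1388]  P^-=[0.8489 0.0615; 0.0615 1.1247]  H_jac=[-0.2415 -0.0041]  S=[0.1897]  K=[-1.0824; -0.1025]  nu=[-3.1277]  x^+=[3.3155, 4.4593]  P^+=[0.6267 0.0404; 0.0404 1.1227]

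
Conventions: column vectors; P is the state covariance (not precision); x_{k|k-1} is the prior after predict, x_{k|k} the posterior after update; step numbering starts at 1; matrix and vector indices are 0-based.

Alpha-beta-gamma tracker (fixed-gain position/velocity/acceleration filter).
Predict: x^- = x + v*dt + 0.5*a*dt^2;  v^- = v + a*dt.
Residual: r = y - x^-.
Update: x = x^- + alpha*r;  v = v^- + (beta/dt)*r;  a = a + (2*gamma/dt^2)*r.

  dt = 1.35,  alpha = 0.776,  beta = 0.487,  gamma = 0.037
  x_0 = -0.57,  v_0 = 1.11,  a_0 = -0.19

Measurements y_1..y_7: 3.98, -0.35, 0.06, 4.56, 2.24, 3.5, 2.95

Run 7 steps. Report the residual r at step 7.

resid = -0.3534

step 1: x_pred=0.7554  r=3.2246  x^+=3.2577  v^+=2.0168  a^+=-0.0591
step 2: x_pred=5.9265  r=-6.2765  x^+=1.0559  v^+=-0.3272  a^+=-0.3139
step 3: x_pred=0.3282  r=-0.2682  x^+=0.1201  v^+=-0.8477  a^+=-0.3248
step 4: x_pred=-1.3203  r=5.8803  x^+=3.2428  v^+=0.8351  a^+=-0.0860
step 5: x_pred=4.2918  r=-2.0518  x^+=2.6996  v^+=-0.0212  a^+=-0.1694
step 6: x_pred=2.5166  r=0.9834  x^+=3.2797  v^+=0.1049  a^+=-0.1294
step 7: x_pred=3.3034  r=-0.3534  x^+=3.0292  v^+=-0.1973  a^+=-0.1438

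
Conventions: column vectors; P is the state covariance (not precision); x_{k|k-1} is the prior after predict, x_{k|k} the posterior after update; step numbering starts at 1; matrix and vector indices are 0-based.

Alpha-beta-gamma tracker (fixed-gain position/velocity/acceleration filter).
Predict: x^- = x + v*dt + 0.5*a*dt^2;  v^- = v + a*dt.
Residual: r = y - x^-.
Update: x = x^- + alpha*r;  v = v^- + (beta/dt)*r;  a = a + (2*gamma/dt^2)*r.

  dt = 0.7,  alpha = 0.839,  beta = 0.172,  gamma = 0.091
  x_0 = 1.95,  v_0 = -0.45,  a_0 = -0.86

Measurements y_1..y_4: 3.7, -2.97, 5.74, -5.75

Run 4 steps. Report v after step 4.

v_post = -2.5171

step 1: x_pred=1.4243  r=2.2757  x^+=3.3336  v^+=-0.4928  a^+=-0.0147
step 2: x_pred=2.9850  r=-5.9550  x^+=-2.0112  v^+=-1.9664  a^+=-2.2266
step 3: x_pred=-3.9332  r=9.6732  x^+=4.1826  v^+=-1.1482  a^+=1.3663
step 4: x_pred=3.7136  r=-9.4636  x^+=-4.2264  v^+=-2.5171  a^+=-2.1488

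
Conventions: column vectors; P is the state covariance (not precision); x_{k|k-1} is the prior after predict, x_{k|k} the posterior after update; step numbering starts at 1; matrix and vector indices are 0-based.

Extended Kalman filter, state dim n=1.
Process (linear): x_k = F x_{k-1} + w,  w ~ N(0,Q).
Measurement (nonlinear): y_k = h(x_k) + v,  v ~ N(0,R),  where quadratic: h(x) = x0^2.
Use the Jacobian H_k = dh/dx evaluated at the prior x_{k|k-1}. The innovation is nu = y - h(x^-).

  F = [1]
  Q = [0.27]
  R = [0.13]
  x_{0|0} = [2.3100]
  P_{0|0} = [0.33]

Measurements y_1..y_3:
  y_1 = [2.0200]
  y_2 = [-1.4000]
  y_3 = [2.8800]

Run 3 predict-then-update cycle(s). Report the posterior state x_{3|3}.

x_post = [2.3691]

step 1: x^-=[2.3100]  P^-=[0.6000]  H_jac=[4.6200]  S=[12.9366]  K=[0.2143]  nu=[-3.3161]  x^+=[1.5994]  P^+=[0.0060]
step 2: x^-=[1.5994]  P^-=[0.2760]  H_jac=[3.1989]  S=[2.9546]  K=[0.2989]  nu=[-3.9582]  x^+=[0.4165]  P^+=[0.0121]
step 3: x^-=[0.4165]  P^-=[0.2821]  H_jac=[0.8330]  S=[0.3258]  K=[0.7214]  nu=[2.7065]  x^+=[2.3691]  P^+=[0.1126]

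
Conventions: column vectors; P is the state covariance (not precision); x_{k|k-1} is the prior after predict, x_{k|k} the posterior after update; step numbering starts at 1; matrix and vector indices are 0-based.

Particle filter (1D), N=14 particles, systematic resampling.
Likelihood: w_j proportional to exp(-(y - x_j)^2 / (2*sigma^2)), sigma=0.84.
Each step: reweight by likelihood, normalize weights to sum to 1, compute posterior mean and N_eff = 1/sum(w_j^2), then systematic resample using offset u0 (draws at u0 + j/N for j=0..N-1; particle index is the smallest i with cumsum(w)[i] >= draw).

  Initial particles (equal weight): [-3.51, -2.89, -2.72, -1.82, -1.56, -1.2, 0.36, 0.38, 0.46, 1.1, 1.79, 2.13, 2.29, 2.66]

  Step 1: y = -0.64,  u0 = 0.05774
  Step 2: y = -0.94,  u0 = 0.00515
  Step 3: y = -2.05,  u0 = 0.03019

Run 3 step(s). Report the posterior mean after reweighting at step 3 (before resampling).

post_mean = -1.5113

step 1: w=[0.0009, 0.0083, 0.0140, 0.1118, 0.1646, 0.2402, 0.1477, 0.1435, 0.1272, 0.0351, 0.0046, 0.0013, 0.0007, 0.0001]  mean=-0.5959  Neff=6.3531  idx=[3, 3, 4, 4, 5, 5, 5, 6, 6, 7, 7, 8, 8, 9]
step 2: w=[0.0794, 0.0794, 0.1047, 0.1047, 0.1310, 0.1310, 0.1310, 0.0415, 0.0415, 0.0400, 0.0400, 0.0343, 0.0343, 0.0072]  mean=-0.9876  Neff=10.5177  idx=[0, 0, 1, 2, 3, 3, 4, 5, 5, 6, 6, 7, 9, 11]
step 3: w=[0.1139, 0.1139, 0.1139, 0.0997, 0.0997, 0.0997, 0.0708, 0.0708, 0.0708, 0.0708, 0.0708, 0.0019, 0.0018, 0.0014]  mean=-1.5113  Neff=10.6589  idx=[0, 0, 1, 2, 2, 3, 4, 4, 5, 6, 7, 8, 9, 10]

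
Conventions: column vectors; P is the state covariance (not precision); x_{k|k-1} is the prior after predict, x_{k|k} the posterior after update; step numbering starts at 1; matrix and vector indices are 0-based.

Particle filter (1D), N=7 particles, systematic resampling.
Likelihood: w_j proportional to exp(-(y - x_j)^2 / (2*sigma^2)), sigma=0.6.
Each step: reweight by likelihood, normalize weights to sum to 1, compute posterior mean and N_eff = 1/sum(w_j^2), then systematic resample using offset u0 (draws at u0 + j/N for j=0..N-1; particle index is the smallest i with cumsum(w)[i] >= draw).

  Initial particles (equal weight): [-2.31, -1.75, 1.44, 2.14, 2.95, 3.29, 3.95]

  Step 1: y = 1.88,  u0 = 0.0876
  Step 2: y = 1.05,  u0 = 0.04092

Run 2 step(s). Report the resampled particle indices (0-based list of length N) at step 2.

resampled_idx = [0, 0, 1, 1, 2, 2, 4]

step 1: w=[0.0000, 0.0000, 0.3931, 0.4682, 0.1049, 0.0325, 0.0013]  mean=1.9896  Neff=2.5921  idx=[2, 2, 2, 3, 3, 3, 4]
step 2: w=[0.2688, 0.2688, 0.2688, 0.0638, 0.0638, 0.0638, 0.0022]  mean=1.5772  Neff=4.3665  idx=[0, 0, 1, 1, 2, 2, 4]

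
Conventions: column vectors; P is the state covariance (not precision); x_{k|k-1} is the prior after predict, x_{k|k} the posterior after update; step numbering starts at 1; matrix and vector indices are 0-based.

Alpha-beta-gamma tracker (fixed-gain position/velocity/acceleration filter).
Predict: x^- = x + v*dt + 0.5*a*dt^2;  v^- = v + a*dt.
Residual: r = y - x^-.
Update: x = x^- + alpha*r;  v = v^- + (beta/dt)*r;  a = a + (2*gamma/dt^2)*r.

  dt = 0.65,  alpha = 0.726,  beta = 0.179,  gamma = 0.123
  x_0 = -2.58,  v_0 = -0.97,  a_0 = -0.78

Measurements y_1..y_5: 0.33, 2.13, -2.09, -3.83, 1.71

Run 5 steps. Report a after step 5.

step 1: x_pred=-3.3753  r=3.7053  x^+=-0.6852  v^+=-0.4566  a^+=1.3774
step 2: x_pred=-0.6911  r=2.8211  x^+=1.3570  v^+=1.2156  a^+=3.0200
step 3: x_pred=2.7851  r=-4.8751  x^+=-0.7542  v^+=1.8360  a^+=0.1814
step 4: x_pred=0.4775  r=-4.3075  x^+=-2.6497  v^+=0.7677  a^+=-2.3266
step 5: x_pred=-2.6422  r=4.3522  x^+=0.5175  v^+=0.4540  a^+=0.2075

a_post = 0.2075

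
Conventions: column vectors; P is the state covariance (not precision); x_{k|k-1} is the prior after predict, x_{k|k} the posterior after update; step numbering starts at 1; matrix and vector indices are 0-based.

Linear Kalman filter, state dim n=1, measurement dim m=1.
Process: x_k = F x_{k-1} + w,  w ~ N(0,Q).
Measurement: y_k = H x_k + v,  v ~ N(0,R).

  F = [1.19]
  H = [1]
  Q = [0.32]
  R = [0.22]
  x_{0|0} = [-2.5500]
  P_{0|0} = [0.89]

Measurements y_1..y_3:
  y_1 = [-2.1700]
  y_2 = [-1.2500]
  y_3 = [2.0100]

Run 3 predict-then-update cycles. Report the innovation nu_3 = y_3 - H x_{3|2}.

step 1: x^-=[-3.0345]  P^-=[1.5803]  S=[1.8003]  K=[0.8778]  nu=[0.8645]  x^+=[-2.2756]  P^+=[0.1931]
step 2: x^-=[-2.7080]  P^-=[0.5935]  S=[0.8135]  K=[0.7296]  nu=[1.4580]  x^+=[-1.6443]  P^+=[0.1605]
step 3: x^-=[-1.9567]  P^-=[0.5473]  S=[0.7673]  K=[0.7133]  nu=[3.9667]  x^+=[0.8726]  P^+=[0.1569]

innov = [3.9667]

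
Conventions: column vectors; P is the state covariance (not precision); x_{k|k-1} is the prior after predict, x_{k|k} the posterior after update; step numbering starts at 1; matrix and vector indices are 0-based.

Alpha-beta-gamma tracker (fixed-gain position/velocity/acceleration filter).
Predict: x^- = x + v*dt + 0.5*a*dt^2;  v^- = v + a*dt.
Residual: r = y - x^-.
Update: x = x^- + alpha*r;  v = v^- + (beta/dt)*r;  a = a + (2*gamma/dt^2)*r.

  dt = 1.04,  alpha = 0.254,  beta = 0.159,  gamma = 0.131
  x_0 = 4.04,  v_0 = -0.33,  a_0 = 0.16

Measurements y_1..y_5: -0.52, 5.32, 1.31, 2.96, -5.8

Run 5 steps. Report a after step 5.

step 1: x_pred=3.7833  r=-4.3033  x^+=2.6903  v^+=-0.8215  a^+=-0.8824
step 2: x_pred=1.3587  r=3.9613  x^+=2.3649  v^+=-1.1336  a^+=0.0771
step 3: x_pred=1.2277  r=0.0823  x^+=1.2486  v^+=-1.0408  a^+=0.0971
step 4: x_pred=0.2187  r=2.7413  x^+=0.9150  v^+=-0.5207  a^+=0.7611
step 5: x_pred=0.7851  r=-6.5851  x^+=-0.8875  v^+=-0.7359  a^+=-0.8340

a_post = -0.8340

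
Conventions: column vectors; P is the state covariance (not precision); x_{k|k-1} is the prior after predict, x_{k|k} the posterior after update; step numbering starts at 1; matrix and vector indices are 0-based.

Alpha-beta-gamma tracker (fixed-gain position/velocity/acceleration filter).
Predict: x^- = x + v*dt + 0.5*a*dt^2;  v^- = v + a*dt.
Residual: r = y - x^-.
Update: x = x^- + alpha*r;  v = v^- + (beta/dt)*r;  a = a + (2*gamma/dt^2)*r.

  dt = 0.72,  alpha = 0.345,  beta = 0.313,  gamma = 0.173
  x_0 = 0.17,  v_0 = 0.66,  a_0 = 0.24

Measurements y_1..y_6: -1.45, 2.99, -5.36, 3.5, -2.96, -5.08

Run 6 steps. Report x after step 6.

x_post = -3.6738

step 1: x_pred=0.7074  r=-2.1574  x^+=-0.0369  v^+=-0.1051  a^+=-1.1999
step 2: x_pred=-0.4236  r=3.4136  x^+=0.7541  v^+=0.5149  a^+=1.0784
step 3: x_pred=1.4044  r=-6.7644  x^+=-0.9293  v^+=-1.6492  a^+=-3.4364
step 4: x_pred=-3.0075  r=6.5075  x^+=-0.7624  v^+=-1.2945  a^+=0.9070
step 5: x_pred=-1.4594  r=-1.5006  x^+=-1.9771  v^+=-1.2938  a^+=-0.0946
step 6: x_pred=-2.9332  r=-2.1468  x^+=-3.6738  v^+=-2.2952  a^+=-1.5275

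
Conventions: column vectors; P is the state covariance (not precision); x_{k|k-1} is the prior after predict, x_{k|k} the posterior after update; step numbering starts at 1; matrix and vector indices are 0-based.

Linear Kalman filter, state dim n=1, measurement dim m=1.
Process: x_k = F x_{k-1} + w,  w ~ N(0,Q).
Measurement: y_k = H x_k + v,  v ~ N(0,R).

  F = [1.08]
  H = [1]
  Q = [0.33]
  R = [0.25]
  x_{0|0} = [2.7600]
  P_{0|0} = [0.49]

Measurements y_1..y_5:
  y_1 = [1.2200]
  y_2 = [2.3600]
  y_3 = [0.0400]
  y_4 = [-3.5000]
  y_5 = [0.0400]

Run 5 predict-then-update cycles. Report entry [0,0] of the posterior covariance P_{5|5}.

step 1: x^-=[2.9808]  P^-=[0.9015]  S=[1.1515]  K=[0.7829]  nu=[-1.7608]  x^+=[1.6023]  P^+=[0.1957]
step 2: x^-=[1.7305]  P^-=[0.5583]  S=[0.8083]  K=[0.6907]  nu=[0.6295]  x^+=[2.1653]  P^+=[0.1727]
step 3: x^-=[2.3385]  P^-=[0.5314]  S=[0.7814]  K=[0.6801]  nu=[-2.2985]  x^+=[0.7754]  P^+=[0.1700]
step 4: x^-=[0.8374]  P^-=[0.5283]  S=[0.7783]  K=[0.6788]  nu=[-4.3374]  x^+=[-2.1068]  P^+=[0.1697]
step 5: x^-=[-2.2753]  P^-=[0.5279]  S=[0.7779]  K=[0.6786]  nu=[2.3153]  x^+=[-0.7041]  P^+=[0.1697]

P_post[0,0] = 0.1697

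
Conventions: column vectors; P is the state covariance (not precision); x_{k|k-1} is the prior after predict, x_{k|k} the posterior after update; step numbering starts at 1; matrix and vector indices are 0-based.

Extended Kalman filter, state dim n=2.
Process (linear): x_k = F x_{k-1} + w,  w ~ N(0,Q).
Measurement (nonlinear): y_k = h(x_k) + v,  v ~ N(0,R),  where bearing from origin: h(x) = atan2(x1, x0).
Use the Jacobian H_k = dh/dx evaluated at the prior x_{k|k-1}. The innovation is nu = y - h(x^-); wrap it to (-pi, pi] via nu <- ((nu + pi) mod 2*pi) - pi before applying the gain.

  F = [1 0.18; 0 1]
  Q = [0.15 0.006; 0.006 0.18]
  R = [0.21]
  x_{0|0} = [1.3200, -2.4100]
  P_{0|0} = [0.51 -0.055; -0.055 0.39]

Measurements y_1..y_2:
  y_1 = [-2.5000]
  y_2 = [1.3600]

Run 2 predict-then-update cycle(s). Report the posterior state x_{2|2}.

step 1: x^-=[0.8862, -2.4100]  P^-=[0.6528 0.0212; 0.0212 0.5700]  H_jac=[0.3655 0.1344]  S=[0.3096]  K=[0.7799; 0.2725]  nu=[-1.2816]  x^+=[-0.1134, -2.7592]  P^+=[0.4645 -0.0446; -0.0446 0.5470]
step 2: x^-=[-0.6100, -2.7592]  P^-=[0.6162 0.0599; 0.0599 0.7270]  H_jac=[0.3455 -0.0764]  S=[0.2846]  K=[0.7319; -0.1224]  nu=[-3.1348]  x^+=[-2.9044, -2.3754]  P^+=[0.4637 0.0854; 0.0854 0.7227]

x_post = [-2.9044, -2.3754]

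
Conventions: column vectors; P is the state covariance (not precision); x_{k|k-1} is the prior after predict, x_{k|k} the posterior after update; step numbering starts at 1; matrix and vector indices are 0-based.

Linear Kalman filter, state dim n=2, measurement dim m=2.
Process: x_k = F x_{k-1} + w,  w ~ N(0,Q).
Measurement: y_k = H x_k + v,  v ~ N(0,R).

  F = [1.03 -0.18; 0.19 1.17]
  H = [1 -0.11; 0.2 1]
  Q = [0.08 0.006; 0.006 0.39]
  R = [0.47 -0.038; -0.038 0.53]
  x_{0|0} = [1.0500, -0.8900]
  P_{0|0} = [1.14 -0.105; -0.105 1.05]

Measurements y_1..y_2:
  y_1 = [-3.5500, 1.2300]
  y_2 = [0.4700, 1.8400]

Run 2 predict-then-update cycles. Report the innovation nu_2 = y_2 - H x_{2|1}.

innov = [3.0454, 1.3384]

step 1: x^-=[1.2417, -0.8418]  P^-=[1.3624 -0.1150; -0.1150 1.8218]  S=[1.8797 -0.0784; -0.0784 2.3603]  K=[0.7353 0.0911; -0.1362 0.7576]  nu=[-4.8843, 1.8235]  x^+=[-2.1836, 1.2048]  P^+=[0.3370 -0.0470; -0.0470 0.4161]
step 2: x^-=[-2.4659, 0.9948]  P^-=[0.4684 -0.0708; -0.0708 0.9509]  S=[0.9655 -0.1181; -0.1181 1.4713]  K=[0.5000 0.0557; -0.1048 0.6282]  nu=[3.0454, 1.3384]  x^+=[-0.8686, 1.5166]  P^+=[0.2290 -0.0353; -0.0353 0.3440]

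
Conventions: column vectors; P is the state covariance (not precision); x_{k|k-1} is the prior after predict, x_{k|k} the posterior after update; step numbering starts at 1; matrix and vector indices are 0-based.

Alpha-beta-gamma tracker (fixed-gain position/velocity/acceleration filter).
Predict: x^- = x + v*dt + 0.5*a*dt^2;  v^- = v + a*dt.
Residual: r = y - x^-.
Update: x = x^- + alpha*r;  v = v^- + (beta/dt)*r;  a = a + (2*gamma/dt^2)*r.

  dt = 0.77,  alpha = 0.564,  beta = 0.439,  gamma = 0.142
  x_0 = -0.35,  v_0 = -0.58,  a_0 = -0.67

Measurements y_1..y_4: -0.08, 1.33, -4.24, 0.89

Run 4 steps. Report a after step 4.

a_post = 0.5983

step 1: x_pred=-0.9952  r=0.9152  x^+=-0.4790  v^+=-0.5741  a^+=-0.2316
step 2: x_pred=-0.9898  r=2.3198  x^+=0.3186  v^+=0.5701  a^+=0.8796
step 3: x_pred=1.0183  r=-5.2583  x^+=-1.9474  v^+=-1.7505  a^+=-1.6392
step 4: x_pred=-3.7812  r=4.6712  x^+=-1.1467  v^+=-0.3495  a^+=0.5983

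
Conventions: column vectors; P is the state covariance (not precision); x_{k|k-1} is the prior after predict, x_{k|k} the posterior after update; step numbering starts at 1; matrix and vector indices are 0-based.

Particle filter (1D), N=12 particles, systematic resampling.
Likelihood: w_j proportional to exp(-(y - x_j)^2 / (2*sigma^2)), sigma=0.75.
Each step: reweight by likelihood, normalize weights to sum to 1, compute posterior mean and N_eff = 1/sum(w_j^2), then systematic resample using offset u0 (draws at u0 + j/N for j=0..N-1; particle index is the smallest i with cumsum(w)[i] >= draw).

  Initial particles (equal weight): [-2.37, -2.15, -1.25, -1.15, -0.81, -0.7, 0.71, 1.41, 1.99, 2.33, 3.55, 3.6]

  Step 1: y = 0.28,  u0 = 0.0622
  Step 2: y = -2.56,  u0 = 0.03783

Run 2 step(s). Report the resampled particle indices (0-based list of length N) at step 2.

resampled_idx = [0, 0, 0, 0, 0, 1, 1, 2, 2, 3, 3, 4]

step 1: w=[0.0008, 0.0022, 0.0534, 0.0695, 0.1489, 0.1823, 0.3632, 0.1376, 0.0318, 0.0102, 0.0000, 0.0000]  mean=0.1374  Neff=4.6509  idx=[3, 4, 4, 5, 5, 6, 6, 6, 6, 6, 7, 8]
step 2: w=[0.4324, 0.1664, 0.1664, 0.1169, 0.1169, 0.0002, 0.0002, 0.0002, 0.0002, 0.0002, 0.0000, 0.0000]  mean=-0.9299  Neff=3.7077  idx=[0, 0, 0, 0, 0, 1, 1, 2, 2, 3, 3, 4]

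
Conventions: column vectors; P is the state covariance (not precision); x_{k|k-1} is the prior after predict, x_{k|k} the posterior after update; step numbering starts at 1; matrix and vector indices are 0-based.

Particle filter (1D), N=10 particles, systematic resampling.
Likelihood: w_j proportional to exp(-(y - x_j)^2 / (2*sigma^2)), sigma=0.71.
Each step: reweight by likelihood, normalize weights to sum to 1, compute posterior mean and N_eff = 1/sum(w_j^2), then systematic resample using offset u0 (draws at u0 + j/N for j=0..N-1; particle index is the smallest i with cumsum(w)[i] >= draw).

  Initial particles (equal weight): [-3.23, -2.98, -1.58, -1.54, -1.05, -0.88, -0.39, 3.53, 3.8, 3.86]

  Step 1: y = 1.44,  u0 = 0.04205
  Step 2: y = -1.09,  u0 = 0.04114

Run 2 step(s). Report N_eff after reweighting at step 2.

step 1: w=[0.0000, 0.0000, 0.0019, 0.0024, 0.0337, 0.0757, 0.5691, 0.2071, 0.0629, 0.0473]  mean=0.8222  Neff=2.6327  idx=[5, 6, 6, 6, 6, 6, 6, 7, 7, 8]
step 2: w=[0.2060, 0.1323, 0.1323, 0.1323, 0.1323, 0.1323, 0.1323, 0.0000, 0.0000, 0.0000]  mean=-0.4909  Neff=6.7796  idx=[0, 0, 1, 2, 2, 3, 4, 5, 5, 6]

N_eff = 6.7796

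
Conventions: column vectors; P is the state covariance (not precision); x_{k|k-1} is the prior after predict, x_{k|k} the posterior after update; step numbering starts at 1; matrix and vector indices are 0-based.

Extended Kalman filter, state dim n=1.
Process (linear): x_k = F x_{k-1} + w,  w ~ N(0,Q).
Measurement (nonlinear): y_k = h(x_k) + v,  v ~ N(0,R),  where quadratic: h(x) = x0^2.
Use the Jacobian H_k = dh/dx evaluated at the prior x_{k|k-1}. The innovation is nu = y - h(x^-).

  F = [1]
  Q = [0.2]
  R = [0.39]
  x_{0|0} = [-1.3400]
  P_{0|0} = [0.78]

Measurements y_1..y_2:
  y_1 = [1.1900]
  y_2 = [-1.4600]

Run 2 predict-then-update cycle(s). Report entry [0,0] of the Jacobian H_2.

H_jac[0,0] = -2.2518

step 1: x^-=[-1.3400]  P^-=[0.9800]  H_jac=[-2.6800]  S=[7.4288]  K=[-0.3535]  nu=[-0.6056]  x^+=[-1.1259]  P^+=[0.0514]
step 2: x^-=[-1.1259]  P^-=[0.2514]  H_jac=[-2.2518]  S=[1.6650]  K=[-0.3401]  nu=[-2.7276]  x^+=[-0.1983]  P^+=[0.0589]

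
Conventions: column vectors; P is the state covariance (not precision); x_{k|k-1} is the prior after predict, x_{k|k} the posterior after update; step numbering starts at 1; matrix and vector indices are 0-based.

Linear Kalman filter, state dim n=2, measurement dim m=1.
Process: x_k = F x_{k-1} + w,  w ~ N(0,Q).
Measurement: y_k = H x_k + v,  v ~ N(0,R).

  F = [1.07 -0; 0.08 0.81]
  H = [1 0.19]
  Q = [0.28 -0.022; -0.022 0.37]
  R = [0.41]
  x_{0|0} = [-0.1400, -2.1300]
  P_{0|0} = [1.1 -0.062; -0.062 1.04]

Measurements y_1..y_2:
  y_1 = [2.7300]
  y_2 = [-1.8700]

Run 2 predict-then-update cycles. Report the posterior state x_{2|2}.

step 1: x^-=[-0.1498, -1.7365]  P^-=[1.5394 0.0184; 0.0184 1.0513]  S=[1.9943]  K=[0.7736; 0.1094]  nu=[3.2097]  x^+=[2.3334, -1.3854]  P^+=[0.3458 -0.1504; -0.1504 1.0275]
step 2: x^-=[2.4967, -0.9355]  P^-=[0.6759 -0.1227; -0.1227 1.0269]  S=[1.0763]  K=[0.6063; 0.0672]  nu=[-4.1890]  x^+=[-0.0430, -1.2172]  P^+=[0.2802 -0.1666; -0.1666 1.0220]

x_post = [-0.0430, -1.2172]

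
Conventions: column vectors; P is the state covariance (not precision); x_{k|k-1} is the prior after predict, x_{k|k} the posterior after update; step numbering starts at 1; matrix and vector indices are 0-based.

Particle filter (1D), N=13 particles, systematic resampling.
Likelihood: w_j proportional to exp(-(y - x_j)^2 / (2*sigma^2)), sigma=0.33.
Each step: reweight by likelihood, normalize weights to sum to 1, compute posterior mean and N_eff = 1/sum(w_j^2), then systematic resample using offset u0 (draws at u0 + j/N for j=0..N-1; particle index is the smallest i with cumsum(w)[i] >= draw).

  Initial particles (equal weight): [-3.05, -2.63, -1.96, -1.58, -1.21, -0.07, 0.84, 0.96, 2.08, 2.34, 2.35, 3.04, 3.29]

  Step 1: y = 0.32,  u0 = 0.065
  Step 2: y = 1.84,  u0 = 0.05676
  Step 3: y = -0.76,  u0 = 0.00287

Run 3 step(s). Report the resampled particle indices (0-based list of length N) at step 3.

step 1: w=[0.0000, 0.0000, 0.0000, 0.0000, 0.0000, 0.5298, 0.3078, 0.1624, 0.0000, 0.0000, 0.0000, 0.0000, 0.0000]  mean=0.3773  Neff=2.4889  idx=[5, 5, 5, 5, 5, 5, 5, 6, 6, 6, 6, 7, 7]
step 2: w=[0.0000, 0.0000, 0.0000, 0.0000, 0.0000, 0.0000, 0.0000, 0.1038, 0.1038, 0.1038, 0.1038, 0.2924, 0.2924]  mean=0.9102  Neff=4.6706  idx=[7, 8, 9, 9, 10, 11, 11, 11, 11, 12, 12, 12, 12]
step 3: w=[0.1591, 0.1591, 0.1591, 0.1591, 0.1591, 0.0255, 0.0255, 0.0255, 0.0255, 0.0255, 0.0255, 0.0255, 0.0255]  mean=0.8645  Neff=7.5858  idx=[0, 0, 0, 1, 1, 2, 2, 3, 3, 4, 4, 7, 10]

resampled_idx = [0, 0, 0, 1, 1, 2, 2, 3, 3, 4, 4, 7, 10]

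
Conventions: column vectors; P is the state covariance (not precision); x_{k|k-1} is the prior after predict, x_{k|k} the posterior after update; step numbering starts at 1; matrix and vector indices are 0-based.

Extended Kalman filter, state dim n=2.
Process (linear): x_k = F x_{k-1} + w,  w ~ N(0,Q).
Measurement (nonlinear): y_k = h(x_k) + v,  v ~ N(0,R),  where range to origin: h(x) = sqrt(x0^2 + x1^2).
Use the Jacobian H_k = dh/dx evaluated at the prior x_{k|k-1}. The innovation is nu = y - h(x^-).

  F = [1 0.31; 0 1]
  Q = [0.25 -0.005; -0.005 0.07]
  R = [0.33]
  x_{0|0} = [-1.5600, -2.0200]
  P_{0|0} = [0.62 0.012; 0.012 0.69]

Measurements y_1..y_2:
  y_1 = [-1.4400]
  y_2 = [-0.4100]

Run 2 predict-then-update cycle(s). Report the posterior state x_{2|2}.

step 1: x^-=[-2.1862, -2.0200]  P^-=[0.9437 0.2209; 0.2209 0.7600]  H_jac=[-0.7345 -0.6786]  S=[1.4093]  K=[-0.5982; -0.4811]  nu=[-4.4166]  x^+=[0.4558, 0.1047]  P^+=[0.4394 -0.1847; -0.1847 0.4338]
step 2: x^-=[0.4883, 0.1047]  P^-=[0.6166 -0.0552; -0.0552 0.5038]  H_jac=[0.9778 0.2097]  S=[0.9190]  K=[0.6434; 0.0562]  nu=[-0.9094]  x^+=[-0.0968, 0.0536]  P^+=[0.2361 -0.0885; -0.0885 0.5009]

x_post = [-0.0968, 0.0536]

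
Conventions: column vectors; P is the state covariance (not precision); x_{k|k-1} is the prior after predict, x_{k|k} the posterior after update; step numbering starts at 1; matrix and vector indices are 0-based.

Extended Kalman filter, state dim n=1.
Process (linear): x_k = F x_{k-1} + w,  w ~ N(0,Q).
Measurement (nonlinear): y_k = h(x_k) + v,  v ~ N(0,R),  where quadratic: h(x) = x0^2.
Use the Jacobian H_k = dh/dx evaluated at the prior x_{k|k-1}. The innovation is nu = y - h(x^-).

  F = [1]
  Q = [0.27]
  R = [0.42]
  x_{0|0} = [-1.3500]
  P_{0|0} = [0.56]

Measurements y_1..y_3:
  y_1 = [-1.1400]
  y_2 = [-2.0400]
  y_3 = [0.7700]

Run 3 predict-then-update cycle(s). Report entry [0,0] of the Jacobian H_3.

H_jac[0,0] = 0.9713

step 1: x^-=[-1.3500]  P^-=[0.8300]  H_jac=[-2.7000]  S=[6.4707]  K=[-0.3463]  nu=[-2.9625]  x^+=[-0.3240]  P^+=[0.0539]
step 2: x^-=[-0.3240]  P^-=[0.3239]  H_jac=[-0.6480]  S=[0.5560]  K=[-0.3775]  nu=[-2.1450]  x^+=[0.4857]  P^+=[0.2447]
step 3: x^-=[0.4857]  P^-=[0.5147]  H_jac=[0.9713]  S=[0.9056]  K=[0.5520]  nu=[0.5341]  x^+=[0.7805]  P^+=[0.2387]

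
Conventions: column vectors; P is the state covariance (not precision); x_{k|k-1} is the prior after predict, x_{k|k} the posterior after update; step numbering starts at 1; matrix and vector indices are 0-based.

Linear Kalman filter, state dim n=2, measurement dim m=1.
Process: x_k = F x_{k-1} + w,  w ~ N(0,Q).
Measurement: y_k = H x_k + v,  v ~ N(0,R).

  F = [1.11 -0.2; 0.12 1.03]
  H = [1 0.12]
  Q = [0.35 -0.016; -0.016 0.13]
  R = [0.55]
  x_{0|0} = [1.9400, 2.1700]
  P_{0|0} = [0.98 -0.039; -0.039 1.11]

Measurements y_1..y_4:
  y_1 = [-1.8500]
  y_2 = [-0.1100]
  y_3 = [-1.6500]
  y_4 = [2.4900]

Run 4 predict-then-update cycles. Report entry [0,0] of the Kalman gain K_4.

K[0,0] = 0.6594

step 1: x^-=[1.7194, 2.4679]  P^-=[1.6192 -0.1578; -0.1578 1.3121]  S=[2.1502]  K=[0.7442; -0.0002]  nu=[-3.8655]  x^+=[-1.1575, 2.4685]  P^+=[0.4282 -0.1575; -0.1575 1.3121]
step 2: x^-=[-1.7785, 2.4037]  P^-=[1.0000 -0.4056; -0.4056 1.4892]  S=[1.4742]  K=[0.6454; -0.1539]  nu=[1.3800]  x^+=[-0.8878, 2.1913]  P^+=[0.3861 -0.2592; -0.2592 1.4543]
step 3: x^-=[-1.4237, 2.1505]  P^-=[0.9989 -0.5542; -0.5542 1.6143]  S=[1.4391]  K=[0.6479; -0.2505]  nu=[-0.4843]  x^+=[-1.7375, 2.2718]  P^+=[0.3948 -0.3207; -0.3207 1.5240]
step 4: x^-=[-2.3830, 2.1314]  P^-=[1.0398 -0.6363; -0.6363 1.6733]  S=[1.4612]  K=[0.6594; -0.2980]  nu=[4.6172]  x^+=[0.6614, 0.7553]  P^+=[0.4045 -0.3491; -0.3491 1.5435]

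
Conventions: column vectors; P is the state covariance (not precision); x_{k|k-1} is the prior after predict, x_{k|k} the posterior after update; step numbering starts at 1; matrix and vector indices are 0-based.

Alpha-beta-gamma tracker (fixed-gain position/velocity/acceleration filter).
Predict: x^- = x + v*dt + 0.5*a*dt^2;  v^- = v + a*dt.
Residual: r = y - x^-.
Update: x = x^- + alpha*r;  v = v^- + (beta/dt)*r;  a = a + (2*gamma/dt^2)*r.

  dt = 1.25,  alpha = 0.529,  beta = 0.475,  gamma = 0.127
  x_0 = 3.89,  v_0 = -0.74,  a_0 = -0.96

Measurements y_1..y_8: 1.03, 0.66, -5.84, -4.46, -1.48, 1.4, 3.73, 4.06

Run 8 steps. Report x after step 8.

x_post = 9.2378

step 1: x_pred=2.2150  r=-1.1850  x^+=1.5881  v^+=-2.3903  a^+=-1.1526
step 2: x_pred=-2.3002  r=2.9602  x^+=-0.7343  v^+=-2.7062  a^+=-0.6714
step 3: x_pred=-4.6416  r=-1.1984  x^+=-5.2755  v^+=-4.0009  a^+=-0.8662
step 4: x_pred=-10.9534  r=6.4934  x^+=-7.5184  v^+=-2.6162  a^+=0.1893
step 5: x_pred=-10.6407  r=9.1607  x^+=-5.7947  v^+=1.1015  a^+=1.6785
step 6: x_pred=-3.1064  r=4.5064  x^+=-0.7225  v^+=4.9121  a^+=2.4111
step 7: x_pred=7.3012  r=-3.5712  x^+=5.4121  v^+=6.5689  a^+=1.8305
step 8: x_pred=15.0532  r=-10.9932  x^+=9.2378  v^+=4.6796  a^+=0.0435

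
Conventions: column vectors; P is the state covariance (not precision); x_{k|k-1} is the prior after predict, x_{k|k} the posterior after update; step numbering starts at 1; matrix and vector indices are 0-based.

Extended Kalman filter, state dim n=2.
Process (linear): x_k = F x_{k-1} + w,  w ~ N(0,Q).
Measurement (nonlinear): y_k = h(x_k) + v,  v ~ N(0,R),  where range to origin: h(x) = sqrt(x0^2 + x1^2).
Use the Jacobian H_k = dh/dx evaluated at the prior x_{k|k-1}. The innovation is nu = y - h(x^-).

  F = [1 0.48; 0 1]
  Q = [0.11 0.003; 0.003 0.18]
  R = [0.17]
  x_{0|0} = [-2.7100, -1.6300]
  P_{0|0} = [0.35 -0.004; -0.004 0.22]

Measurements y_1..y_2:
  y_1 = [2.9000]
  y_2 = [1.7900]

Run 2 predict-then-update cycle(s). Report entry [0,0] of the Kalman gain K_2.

K[0,0] = -0.5428

step 1: x^-=[-3.4924, -1.6300]  P^-=[0.5068 0.1046; 0.1046 0.4000]  H_jac=[-0.9062 -0.4229]  S=[0.7379]  K=[-0.6824; -0.3577]  nu=[-0.9541]  x^+=[-2.8414, -1.2887]  P^+=[0.1633 -0.0755; -0.0755 0.3056]
step 2: x^-=[-3.4600, -1.2887]  P^-=[0.2712 0.0742; 0.0742 0.4856]  H_jac=[-0.9371 -0.3490]  S=[0.5158]  K=[-0.5428; -0.4633]  nu=[-1.9022]  x^+=[-2.4274, -0.4074]  P^+=[0.1192 -0.0556; -0.0556 0.3749]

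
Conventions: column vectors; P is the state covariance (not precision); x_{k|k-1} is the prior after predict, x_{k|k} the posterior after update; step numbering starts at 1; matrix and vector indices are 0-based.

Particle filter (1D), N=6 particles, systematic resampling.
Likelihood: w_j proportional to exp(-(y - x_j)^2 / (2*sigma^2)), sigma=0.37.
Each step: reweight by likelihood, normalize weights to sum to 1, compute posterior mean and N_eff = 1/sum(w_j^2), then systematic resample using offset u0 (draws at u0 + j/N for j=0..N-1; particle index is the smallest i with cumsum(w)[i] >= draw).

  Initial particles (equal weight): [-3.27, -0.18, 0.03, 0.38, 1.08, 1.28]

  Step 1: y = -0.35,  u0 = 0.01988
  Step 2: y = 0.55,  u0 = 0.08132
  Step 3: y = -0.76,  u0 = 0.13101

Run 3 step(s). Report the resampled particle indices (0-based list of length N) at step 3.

step 1: w=[0.0000, 0.5509, 0.3613, 0.0874, 0.0003, 0.0000]  mean=-0.0547  Neff=2.2642  idx=[1, 1, 1, 1, 2, 2]
step 2: w=[0.1085, 0.1085, 0.1085, 0.1085, 0.2830, 0.2830]  mean=-0.0611  Neff=4.8246  idx=[0, 2, 3, 4, 5, 5]
step 3: w=[0.2470, 0.2470, 0.2470, 0.0864, 0.0864, 0.0864]  mean=-0.1256  Neff=4.8694  idx=[0, 1, 1, 2, 3, 5]

resampled_idx = [0, 1, 1, 2, 3, 5]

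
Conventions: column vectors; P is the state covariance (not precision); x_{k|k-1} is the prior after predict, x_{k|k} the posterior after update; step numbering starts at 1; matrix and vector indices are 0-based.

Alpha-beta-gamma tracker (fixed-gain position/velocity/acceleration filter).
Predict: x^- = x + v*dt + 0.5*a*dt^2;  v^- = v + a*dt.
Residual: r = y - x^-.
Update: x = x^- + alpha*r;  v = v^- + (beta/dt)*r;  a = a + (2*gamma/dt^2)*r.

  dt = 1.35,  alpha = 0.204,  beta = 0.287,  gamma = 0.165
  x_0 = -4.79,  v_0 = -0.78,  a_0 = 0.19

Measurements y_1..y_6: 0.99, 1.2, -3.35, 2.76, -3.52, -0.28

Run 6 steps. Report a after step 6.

step 1: x_pred=-5.6699  r=6.6599  x^+=-4.3113  v^+=0.8923  a^+=1.3959
step 2: x_pred=-1.8346  r=3.0346  x^+=-1.2155  v^+=3.4219  a^+=1.9454
step 3: x_pred=5.1768  r=-8.5268  x^+=3.4373  v^+=4.2355  a^+=0.4014
step 4: x_pred=9.5210  r=-6.7610  x^+=8.1417  v^+=3.3400  a^+=-0.8228
step 5: x_pred=11.9010  r=-15.4210  x^+=8.7551  v^+=-1.0491  a^+=-3.6151
step 6: x_pred=4.0446  r=-4.3246  x^+=3.1624  v^+=-6.8489  a^+=-4.3981

a_post = -4.3981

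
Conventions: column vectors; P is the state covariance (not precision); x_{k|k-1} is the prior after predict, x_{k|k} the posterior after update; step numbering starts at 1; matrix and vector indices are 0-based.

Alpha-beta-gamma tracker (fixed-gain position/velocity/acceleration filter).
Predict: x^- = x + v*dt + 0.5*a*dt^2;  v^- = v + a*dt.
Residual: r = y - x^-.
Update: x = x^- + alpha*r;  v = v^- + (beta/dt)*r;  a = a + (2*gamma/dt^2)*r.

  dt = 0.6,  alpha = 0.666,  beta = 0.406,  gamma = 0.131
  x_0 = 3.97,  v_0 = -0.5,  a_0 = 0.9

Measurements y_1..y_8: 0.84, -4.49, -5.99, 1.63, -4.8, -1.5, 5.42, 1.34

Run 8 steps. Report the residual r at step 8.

resid = -10.3008

step 1: x_pred=3.8320  r=-2.9920  x^+=1.8393  v^+=-1.9846  a^+=-1.2775
step 2: x_pred=0.4186  r=-4.9086  x^+=-2.8505  v^+=-6.0726  a^+=-4.8499
step 3: x_pred=-7.3671  r=1.3771  x^+=-6.4499  v^+=-8.0507  a^+=-3.8477
step 4: x_pred=-11.9730  r=13.6030  x^+=-2.9134  v^+=-1.1547  a^+=6.0522
step 5: x_pred=-2.5168  r=-2.2832  x^+=-4.0374  v^+=0.9317  a^+=4.3906
step 6: x_pred=-2.6881  r=1.1881  x^+=-1.8968  v^+=4.3700  a^+=5.2552
step 7: x_pred=1.6711  r=3.7489  x^+=4.1679  v^+=10.0599  a^+=7.9836
step 8: x_pred=11.6408  r=-10.3008  x^+=4.7805  v^+=7.8798  a^+=0.4869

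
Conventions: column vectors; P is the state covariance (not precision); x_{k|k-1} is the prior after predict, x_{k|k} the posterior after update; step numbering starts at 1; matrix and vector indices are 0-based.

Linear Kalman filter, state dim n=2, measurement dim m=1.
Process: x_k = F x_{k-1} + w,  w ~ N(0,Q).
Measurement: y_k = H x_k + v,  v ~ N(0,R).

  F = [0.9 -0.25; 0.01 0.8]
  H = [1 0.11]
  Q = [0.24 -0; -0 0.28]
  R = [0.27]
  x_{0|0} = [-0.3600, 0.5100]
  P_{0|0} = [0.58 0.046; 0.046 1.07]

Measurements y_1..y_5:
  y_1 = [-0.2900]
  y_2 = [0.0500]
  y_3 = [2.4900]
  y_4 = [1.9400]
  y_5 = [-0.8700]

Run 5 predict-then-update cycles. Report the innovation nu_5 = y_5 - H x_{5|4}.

step 1: x^-=[-0.4515, 0.4044]  P^-=[0.7560 -0.1758; -0.1758 0.9656]  S=[0.9990]  K=[0.7374; -0.0696]  nu=[0.1170]  x^+=[-0.3652, 0.3963]  P^+=[0.2128 -0.1245; -0.1245 0.9608]
step 2: x^-=[-0.4278, 0.3133]  P^-=[0.5284 -0.2796; -0.2796 0.8929]  S=[0.7477]  K=[0.6656; -0.2425]  nu=[0.4433]  x^+=[-0.1327, 0.2058]  P^+=[0.1972 -0.1589; -0.1589 0.8489]
step 3: x^-=[-0.1709, 0.1634]  P^-=[0.5243 -0.2820; -0.2820 0.8208]  S=[0.7422]  K=[0.6646; -0.2583]  nu=[2.6429]  x^+=[1.5856, -0.5193]  P^+=[0.1964 -0.1546; -0.1546 0.7713]
step 4: x^-=[1.5569, -0.3996]  P^-=[0.5169 -0.2634; -0.2634 0.7712]  S=[0.7383]  K=[0.6609; -0.2419]  nu=[0.4271]  x^+=[1.8391, -0.5029]  P^+=[0.1944 -0.1454; -0.1454 0.7280]
step 5: x^-=[1.7810, -0.3839]  P^-=[0.5084 -0.2482; -0.2482 0.7436]  S=[0.7328]  K=[0.6565; -0.2270]  nu=[-2.6087]  x^+=[0.0683, 0.2083]  P^+=[0.1925 -0.1389; -0.1389 0.7058]

innov = [-2.6087]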